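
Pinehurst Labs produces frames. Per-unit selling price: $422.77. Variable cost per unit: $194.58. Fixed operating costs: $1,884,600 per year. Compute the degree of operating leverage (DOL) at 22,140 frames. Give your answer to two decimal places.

Contribution at this volume is 22,140 × $228.19 = $5,052,126.60.
EBIT = $5,052,126.60 − $1,884,600 = $3,167,526.60.
DOL = contribution ÷ EBIT = $5,052,126.60 ÷ $3,167,526.60 = 1.5950.

1.59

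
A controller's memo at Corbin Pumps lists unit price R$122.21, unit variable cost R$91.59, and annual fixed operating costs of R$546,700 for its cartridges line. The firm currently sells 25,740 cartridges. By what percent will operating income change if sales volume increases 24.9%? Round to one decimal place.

At 25,740 units, contribution = 25,740 × R$30.62 = R$788,158.80.
Operating income = contribution − fixed costs = R$788,158.80 − R$546,700 = R$241,458.80.
Degree of operating leverage = R$788,158.80 / R$241,458.80 = 3.2642.
%ΔEBIT = DOL × %ΔSales = 3.2642 × +24.9% = +81.3%.

+81.3%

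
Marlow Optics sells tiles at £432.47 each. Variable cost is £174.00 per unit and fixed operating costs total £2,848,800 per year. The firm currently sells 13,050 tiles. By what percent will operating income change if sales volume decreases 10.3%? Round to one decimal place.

-66.3%

Contribution at this volume is 13,050 × £258.47 = £3,373,033.50.
Subtracting fixed costs: EBIT = £3,373,033.50 − £2,848,800 = £524,233.50.
Degree of operating leverage = £3,373,033.50 / £524,233.50 = 6.4342.
%ΔEBIT = DOL × %ΔSales = 6.4342 × -10.3% = -66.3%.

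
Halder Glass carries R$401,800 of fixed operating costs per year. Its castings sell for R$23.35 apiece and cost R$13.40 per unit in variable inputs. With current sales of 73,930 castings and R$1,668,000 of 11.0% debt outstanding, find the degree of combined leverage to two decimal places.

Contribution at this volume is 73,930 × R$9.95 = R$735,603.50.
Subtracting fixed costs: EBIT = R$735,603.50 − R$401,800 = R$333,803.50. Interest = R$183,480.00.
DOL = R$735,603.50 ÷ R$333,803.50 = 2.2037; DFL = R$333,803.50 ÷ R$150,323.50 = 2.2206.
Combined leverage = 2.2037 × 2.2206 = 4.8935.

4.89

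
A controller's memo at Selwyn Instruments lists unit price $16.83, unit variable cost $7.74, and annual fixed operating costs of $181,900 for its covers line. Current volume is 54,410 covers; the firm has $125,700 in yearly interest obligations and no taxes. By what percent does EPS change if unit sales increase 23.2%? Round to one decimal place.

Contribution at this volume is 54,410 × $9.09 = $494,586.90.
Operating income = contribution − fixed costs = $494,586.90 − $181,900 = $312,686.90.
Interest = $125,700.00, so EBIT − I = $186,986.90.
Degree of combined leverage = contribution ÷ (EBIT − I) = $494,586.90 ÷ $186,986.90 = 2.6450.
%ΔEPS = DCL × %ΔSales = 2.6450 × +23.2% = +61.4%.

+61.4%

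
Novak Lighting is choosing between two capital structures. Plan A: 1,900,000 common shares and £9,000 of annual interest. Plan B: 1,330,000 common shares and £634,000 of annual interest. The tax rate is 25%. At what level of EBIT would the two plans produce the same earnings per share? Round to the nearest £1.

At indifference, (EBIT − 9,000)(1 − t)/1,900,000 = (EBIT − 634,000)(1 − t)/1,330,000.
Cancelling (1 − t) and cross-multiplying: 1,330,000·(EBIT − 9,000) = 1,900,000·(EBIT − 634,000).
Solving, EBIT = (634,000·1,900,000 − 9,000·1,330,000) / (1,900,000 − 1,330,000) = 1,192,630,000,000 / 570,000 = 2,092,333.33.

£2,092,333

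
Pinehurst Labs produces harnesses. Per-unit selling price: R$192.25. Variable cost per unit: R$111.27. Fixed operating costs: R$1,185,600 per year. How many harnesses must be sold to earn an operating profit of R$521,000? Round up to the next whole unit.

21,075 harnesses

Contribution margin per unit = R$192.25 − R$111.27 = R$80.98.
Required volume = (fixed costs + target profit) ÷ CM = (R$1,185,600 + R$521,000) ÷ R$80.98 = 21,074.34, so 21,075 harnesses.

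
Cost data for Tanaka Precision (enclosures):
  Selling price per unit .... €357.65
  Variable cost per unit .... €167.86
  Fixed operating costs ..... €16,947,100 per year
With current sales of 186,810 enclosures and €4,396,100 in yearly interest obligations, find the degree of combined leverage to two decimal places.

Contribution at this volume is 186,810 × €189.79 = €35,454,669.90.
Subtracting fixed costs: EBIT = €35,454,669.90 − €16,947,100 = €18,507,569.90. Interest = €4,396,100.00, so EBIT − I = €14,111,469.90.
Degree of total leverage = total CM / (EBIT − interest) = €35,454,669.90 / €14,111,469.90 = 2.5125.

2.51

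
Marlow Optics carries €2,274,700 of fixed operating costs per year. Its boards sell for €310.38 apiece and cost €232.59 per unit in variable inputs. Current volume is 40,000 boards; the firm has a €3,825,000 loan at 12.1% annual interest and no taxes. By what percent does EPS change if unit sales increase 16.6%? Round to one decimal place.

+138.1%

Total contribution margin = 40,000 × €77.79 = €3,111,600.00.
Subtracting fixed costs: EBIT = €3,111,600.00 − €2,274,700 = €836,900.00.
After interest of €462,825.00, pre-tax earnings = €374,075.00.
Degree of combined leverage = contribution ÷ (EBIT − I) = €3,111,600.00 ÷ €374,075.00 = 8.3181.
%ΔEPS = DCL × %ΔSales = 8.3181 × +16.6% = +138.1%.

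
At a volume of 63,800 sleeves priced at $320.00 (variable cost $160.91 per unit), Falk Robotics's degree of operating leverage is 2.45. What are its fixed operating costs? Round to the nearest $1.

$6,007,109

At 63,800 units, contribution = 63,800 × $159.09 = $10,149,942.00.
DOL = contribution / EBIT, so EBIT = $10,149,942.00 / 2.45 = $4,142,833.47.
And FC = contribution − EBIT = $10,149,942.00 − $4,142,833.47 = $6,007,109.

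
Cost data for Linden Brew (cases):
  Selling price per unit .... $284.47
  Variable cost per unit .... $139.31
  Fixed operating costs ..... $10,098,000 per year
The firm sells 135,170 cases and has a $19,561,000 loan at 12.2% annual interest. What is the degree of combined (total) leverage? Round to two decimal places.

2.75

Contribution at this volume is 135,170 × $145.16 = $19,621,277.20.
Operating income = contribution − fixed costs = $19,621,277.20 − $10,098,000 = $9,523,277.20. Interest = $2,386,442.00, so EBIT − I = $7,136,835.20.
DCL = contribution ÷ (EBIT − I) = $19,621,277.20 ÷ $7,136,835.20 = 2.7493.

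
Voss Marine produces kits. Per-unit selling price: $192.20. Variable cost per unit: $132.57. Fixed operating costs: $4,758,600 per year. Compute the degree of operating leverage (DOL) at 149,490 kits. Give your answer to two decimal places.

2.15

Total contribution margin = 149,490 × $59.63 = $8,914,088.70.
Subtracting fixed costs: EBIT = $8,914,088.70 − $4,758,600 = $4,155,488.70.
So DOL = total CM / EBIT = $8,914,088.70 / $4,155,488.70 = 2.1451.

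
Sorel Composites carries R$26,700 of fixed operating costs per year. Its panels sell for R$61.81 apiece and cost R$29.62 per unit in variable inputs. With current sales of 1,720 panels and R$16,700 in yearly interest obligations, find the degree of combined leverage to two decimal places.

4.63

Contribution at this volume is 1,720 × R$32.19 = R$55,366.80.
Operating income = contribution − fixed costs = R$55,366.80 − R$26,700 = R$28,666.80. Interest = R$16,700.00.
DOL = R$55,366.80 ÷ R$28,666.80 = 1.9314; DFL = R$28,666.80 ÷ R$11,966.80 = 2.3955.
DCL = DOL × DFL = 1.9314 × 2.3955 = 4.6267.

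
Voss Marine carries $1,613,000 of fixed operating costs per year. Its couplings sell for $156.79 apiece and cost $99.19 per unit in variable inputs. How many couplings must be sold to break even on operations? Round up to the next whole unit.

Each unit contributes $156.79 − $99.19 = $57.60.
Units to break even: $1,613,000 ÷ $57.60 = 28,003.47, rounded up to 28,004.

28,004 couplings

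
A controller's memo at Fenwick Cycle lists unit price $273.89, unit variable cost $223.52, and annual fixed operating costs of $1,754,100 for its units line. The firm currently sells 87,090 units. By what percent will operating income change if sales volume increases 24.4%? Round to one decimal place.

+40.7%

Contribution at this volume is 87,090 × $50.37 = $4,386,723.30.
Operating income = contribution − fixed costs = $4,386,723.30 − $1,754,100 = $2,632,623.30.
DOL = contribution ÷ EBIT = $4,386,723.30 ÷ $2,632,623.30 = 1.6663.
Operating income changes by 1.6663 × +24.4% = +40.7%.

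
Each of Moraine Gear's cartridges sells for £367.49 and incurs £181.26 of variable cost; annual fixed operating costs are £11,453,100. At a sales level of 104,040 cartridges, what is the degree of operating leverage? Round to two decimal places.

At 104,040 units, contribution = 104,040 × £186.23 = £19,375,369.20.
Subtracting fixed costs: EBIT = £19,375,369.20 − £11,453,100 = £7,922,269.20.
DOL = contribution ÷ EBIT = £19,375,369.20 ÷ £7,922,269.20 = 2.4457.

2.45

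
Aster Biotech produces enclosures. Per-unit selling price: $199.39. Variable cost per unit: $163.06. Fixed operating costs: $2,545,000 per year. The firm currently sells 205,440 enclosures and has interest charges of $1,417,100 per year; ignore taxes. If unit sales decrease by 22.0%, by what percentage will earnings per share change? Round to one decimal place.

Total contribution margin = 205,440 × $36.33 = $7,463,635.20.
Subtracting fixed costs: EBIT = $7,463,635.20 − $2,545,000 = $4,918,635.20.
After interest of $1,417,100.00, pre-tax earnings = $3,501,535.20.
Degree of combined leverage = contribution ÷ (EBIT − I) = $7,463,635.20 ÷ $3,501,535.20 = 2.1315.
EPS therefore changes by 2.1315 × (-22.0%) = -46.9%.

-46.9%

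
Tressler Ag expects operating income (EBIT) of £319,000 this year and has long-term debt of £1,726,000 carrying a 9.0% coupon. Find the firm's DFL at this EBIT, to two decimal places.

Interest = £155,340.00.
DFL = EBIT ÷ (EBIT − I) = £319,000 ÷ (£319,000 − £155,340.00) = £319,000 ÷ £163,660.00 = 1.9492.

1.95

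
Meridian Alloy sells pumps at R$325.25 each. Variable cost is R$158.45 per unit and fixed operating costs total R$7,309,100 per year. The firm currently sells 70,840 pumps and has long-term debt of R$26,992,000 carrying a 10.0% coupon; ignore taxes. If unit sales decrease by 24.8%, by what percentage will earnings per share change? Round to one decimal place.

-162.1%

At 70,840 units, contribution = 70,840 × R$166.80 = R$11,816,112.00.
Subtracting fixed costs: EBIT = R$11,816,112.00 − R$7,309,100 = R$4,507,012.00.
After interest of R$2,699,200.00, pre-tax earnings = R$1,807,812.00.
Degree of combined leverage = contribution ÷ (EBIT − I) = R$11,816,112.00 ÷ R$1,807,812.00 = 6.5361.
EPS therefore changes by 6.5361 × (-24.8%) = -162.1%.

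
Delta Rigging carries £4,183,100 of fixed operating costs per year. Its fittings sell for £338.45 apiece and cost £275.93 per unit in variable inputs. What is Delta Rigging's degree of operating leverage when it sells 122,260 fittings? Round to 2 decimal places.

2.21

Contribution at this volume is 122,260 × £62.52 = £7,643,695.20.
Subtracting fixed costs: EBIT = £7,643,695.20 − £4,183,100 = £3,460,595.20.
DOL = contribution ÷ EBIT = £7,643,695.20 ÷ £3,460,595.20 = 2.2088.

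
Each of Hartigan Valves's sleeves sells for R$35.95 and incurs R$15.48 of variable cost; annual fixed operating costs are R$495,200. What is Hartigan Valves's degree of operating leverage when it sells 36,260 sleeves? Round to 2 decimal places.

3.00

Total contribution margin = 36,260 × R$20.47 = R$742,242.20.
Subtracting fixed costs: EBIT = R$742,242.20 − R$495,200 = R$247,042.20.
So DOL = total CM / EBIT = R$742,242.20 / R$247,042.20 = 3.0045.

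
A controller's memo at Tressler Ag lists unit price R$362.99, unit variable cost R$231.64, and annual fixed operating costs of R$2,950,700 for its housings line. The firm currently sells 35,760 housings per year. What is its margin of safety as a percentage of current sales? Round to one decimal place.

Unit CM = price − variable cost = R$362.99 − R$231.64 = R$131.35. Break-even units = R$2,950,700 ÷ R$131.35 = 22,464.41; break-even revenue = 22,464.41 × R$362.99 = R$8,154,355.49.
Actual sales revenue = 35,760 × R$362.99 = R$12,980,522.40.
Margin of safety = (R$12,980,522.40 − R$8,154,355.49) ÷ R$12,980,522.40 = 37.2%.

37.2%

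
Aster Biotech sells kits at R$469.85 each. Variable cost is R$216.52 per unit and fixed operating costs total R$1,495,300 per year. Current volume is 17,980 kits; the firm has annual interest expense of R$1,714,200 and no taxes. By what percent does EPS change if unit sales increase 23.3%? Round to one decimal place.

+78.9%

At 17,980 units, contribution = 17,980 × R$253.33 = R$4,554,873.40.
Operating income = contribution − fixed costs = R$4,554,873.40 − R$1,495,300 = R$3,059,573.40.
Interest = R$1,714,200.00, so EBIT − I = R$1,345,373.40.
DCL = total CM / (EBIT − I) = R$4,554,873.40 / R$1,345,373.40 = 3.3856.
EPS therefore changes by 3.3856 × (+23.3%) = +78.9%.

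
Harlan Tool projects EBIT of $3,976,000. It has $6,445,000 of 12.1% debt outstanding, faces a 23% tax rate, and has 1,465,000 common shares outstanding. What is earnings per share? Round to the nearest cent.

Interest = $779,845.00, so EBT = $3,976,000 − $779,845.00 = $3,196,155.00.
After tax at 23%: net income = $3,196,155.00 × 0.77 = $2,461,039.35.
Per share: $2,461,039.35 / 1,465,000 shares = $1.68.

$1.68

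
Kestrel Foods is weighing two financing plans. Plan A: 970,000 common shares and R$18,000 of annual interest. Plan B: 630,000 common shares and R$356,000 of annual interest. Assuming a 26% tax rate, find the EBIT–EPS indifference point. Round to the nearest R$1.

Set EPS_A = EPS_B: (EBIT − R$18,000)(1 − 0.26) ÷ 970,000 = (EBIT − R$356,000)(1 − 0.26) ÷ 630,000.
The (1 − t) factor cancels: (EBIT − 18,000) × 630,000 = (EBIT − 356,000) × 970,000.
EBIT × (970,000 − 630,000) = 356,000 × 970,000 − 18,000 × 630,000 = 333,980,000,000, so EBIT = 333,980,000,000 ÷ 340,000 = 982,294.12.

R$982,294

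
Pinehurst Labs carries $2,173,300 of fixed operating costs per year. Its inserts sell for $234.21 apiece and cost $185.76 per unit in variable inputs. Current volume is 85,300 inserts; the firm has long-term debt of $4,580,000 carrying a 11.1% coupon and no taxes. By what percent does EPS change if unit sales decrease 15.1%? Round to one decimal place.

At 85,300 units, contribution = 85,300 × $48.45 = $4,132,785.00.
Subtracting fixed costs: EBIT = $4,132,785.00 − $2,173,300 = $1,959,485.00.
Interest = $508,380.00, so EBIT − I = $1,451,105.00.
Degree of combined leverage = contribution ÷ (EBIT − I) = $4,132,785.00 ÷ $1,451,105.00 = 2.8480.
%ΔEPS = DCL × %ΔSales = 2.8480 × -15.1% = -43.0%.

-43.0%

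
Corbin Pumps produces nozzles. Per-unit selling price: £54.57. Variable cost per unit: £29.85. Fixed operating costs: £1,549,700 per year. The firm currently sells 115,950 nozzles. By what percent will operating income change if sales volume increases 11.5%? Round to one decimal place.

+25.0%

At 115,950 units, contribution = 115,950 × £24.72 = £2,866,284.00.
EBIT = £2,866,284.00 − £1,549,700 = £1,316,584.00.
So DOL = total CM / EBIT = £2,866,284.00 / £1,316,584.00 = 2.1771.
Operating income changes by 2.1771 × +11.5% = +25.0%.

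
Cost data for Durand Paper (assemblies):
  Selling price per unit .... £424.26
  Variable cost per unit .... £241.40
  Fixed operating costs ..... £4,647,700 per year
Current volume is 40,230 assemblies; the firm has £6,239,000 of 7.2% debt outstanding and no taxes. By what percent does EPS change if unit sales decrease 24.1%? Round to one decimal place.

At 40,230 units, contribution = 40,230 × £182.86 = £7,356,457.80.
Subtracting fixed costs: EBIT = £7,356,457.80 − £4,647,700 = £2,708,757.80.
Interest = £449,208.00, so EBIT − I = £2,259,549.80.
Degree of combined leverage = contribution ÷ (EBIT − I) = £7,356,457.80 ÷ £2,259,549.80 = 3.2557.
EPS therefore changes by 3.2557 × (-24.1%) = -78.5%.

-78.5%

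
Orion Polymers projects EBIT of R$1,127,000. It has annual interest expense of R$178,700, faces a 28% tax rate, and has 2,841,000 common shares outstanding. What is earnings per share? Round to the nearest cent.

R$0.24

Interest = R$178,700.00, so EBT = R$1,127,000 − R$178,700.00 = R$948,300.00.
After tax at 28%: net income = R$948,300.00 × 0.72 = R$682,776.00.
Per share: R$682,776.00 / 2,841,000 shares = R$0.24.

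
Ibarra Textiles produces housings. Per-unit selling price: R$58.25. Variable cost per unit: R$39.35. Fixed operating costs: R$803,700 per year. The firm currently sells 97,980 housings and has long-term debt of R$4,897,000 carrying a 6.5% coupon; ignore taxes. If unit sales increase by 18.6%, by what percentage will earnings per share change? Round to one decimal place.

Total contribution margin = 97,980 × R$18.90 = R$1,851,822.00.
Subtracting fixed costs: EBIT = R$1,851,822.00 − R$803,700 = R$1,048,122.00.
Interest = R$318,305.00, so EBIT − I = R$729,817.00.
DCL = total CM / (EBIT − I) = R$1,851,822.00 / R$729,817.00 = 2.5374.
EPS therefore changes by 2.5374 × (+18.6%) = +47.2%.

+47.2%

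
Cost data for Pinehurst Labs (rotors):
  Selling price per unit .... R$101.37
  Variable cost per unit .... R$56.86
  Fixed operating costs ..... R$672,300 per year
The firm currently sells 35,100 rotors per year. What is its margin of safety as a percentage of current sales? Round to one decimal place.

Contribution margin per unit = R$101.37 − R$56.86 = R$44.51. Break-even units = R$672,300 ÷ R$44.51 = 15,104.47; break-even revenue = 15,104.47 × R$101.37 = R$1,531,140.22.
Actual sales revenue = 35,100 × R$101.37 = R$3,558,087.00.
Margin of safety = (R$3,558,087.00 − R$1,531,140.22) ÷ R$3,558,087.00 = 57.0%.

57.0%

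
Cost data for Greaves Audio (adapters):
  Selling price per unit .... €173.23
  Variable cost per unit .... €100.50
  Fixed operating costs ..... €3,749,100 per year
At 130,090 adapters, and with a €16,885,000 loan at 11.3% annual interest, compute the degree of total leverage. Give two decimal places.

Total contribution margin = 130,090 × €72.73 = €9,461,445.70.
EBIT = €9,461,445.70 − €3,749,100 = €5,712,345.70. Interest = €1,908,005.00, so EBIT − I = €3,804,340.70.
DCL = contribution ÷ (EBIT − I) = €9,461,445.70 ÷ €3,804,340.70 = 2.4870.

2.49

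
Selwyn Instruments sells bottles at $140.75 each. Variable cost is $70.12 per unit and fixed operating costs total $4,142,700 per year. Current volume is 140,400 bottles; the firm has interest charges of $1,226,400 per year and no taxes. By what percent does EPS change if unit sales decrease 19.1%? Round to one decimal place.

Total contribution margin = 140,400 × $70.63 = $9,916,452.00.
Subtracting fixed costs: EBIT = $9,916,452.00 − $4,142,700 = $5,773,752.00.
Interest = $1,226,400.00, so EBIT − I = $4,547,352.00.
DCL = total CM / (EBIT − I) = $9,916,452.00 / $4,547,352.00 = 2.1807.
EPS therefore changes by 2.1807 × (-19.1%) = -41.7%.

-41.7%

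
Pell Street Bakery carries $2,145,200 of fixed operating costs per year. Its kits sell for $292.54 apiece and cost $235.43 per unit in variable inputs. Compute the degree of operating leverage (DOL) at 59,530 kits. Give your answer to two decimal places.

2.71

Contribution at this volume is 59,530 × $57.11 = $3,399,758.30.
EBIT = $3,399,758.30 − $2,145,200 = $1,254,558.30.
Degree of operating leverage = $3,399,758.30 / $1,254,558.30 = 2.7099.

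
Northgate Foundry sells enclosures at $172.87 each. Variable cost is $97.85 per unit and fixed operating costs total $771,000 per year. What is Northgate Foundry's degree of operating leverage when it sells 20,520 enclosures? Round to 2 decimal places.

2.00

Contribution at this volume is 20,520 × $75.02 = $1,539,410.40.
Subtracting fixed costs: EBIT = $1,539,410.40 − $771,000 = $768,410.40.
DOL = contribution ÷ EBIT = $1,539,410.40 ÷ $768,410.40 = 2.0034.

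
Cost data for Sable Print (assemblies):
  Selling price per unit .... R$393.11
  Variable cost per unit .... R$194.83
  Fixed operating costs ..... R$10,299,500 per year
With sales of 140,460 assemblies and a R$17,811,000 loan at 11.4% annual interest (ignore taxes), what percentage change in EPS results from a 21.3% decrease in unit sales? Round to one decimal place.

Total contribution margin = 140,460 × R$198.28 = R$27,850,408.80.
EBIT = R$27,850,408.80 − R$10,299,500 = R$17,550,908.80.
After interest of R$2,030,454.00, pre-tax earnings = R$15,520,454.80.
Degree of combined leverage = contribution ÷ (EBIT − I) = R$27,850,408.80 ÷ R$15,520,454.80 = 1.7944.
%ΔEPS = DCL × %ΔSales = 1.7944 × -21.3% = -38.2%.

-38.2%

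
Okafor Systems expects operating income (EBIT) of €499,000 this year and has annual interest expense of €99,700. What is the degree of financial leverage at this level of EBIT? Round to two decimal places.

Interest = €99,700.00.
Degree of financial leverage = EBIT / (EBIT − interest) = €499,000 / €399,300.00 = 1.2497.

1.25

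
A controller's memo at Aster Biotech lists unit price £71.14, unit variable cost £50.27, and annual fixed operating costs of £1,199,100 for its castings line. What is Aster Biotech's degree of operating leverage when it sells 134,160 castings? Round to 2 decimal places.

1.75

Total contribution margin = 134,160 × £20.87 = £2,799,919.20.
EBIT = £2,799,919.20 − £1,199,100 = £1,600,819.20.
Degree of operating leverage = £2,799,919.20 / £1,600,819.20 = 1.7491.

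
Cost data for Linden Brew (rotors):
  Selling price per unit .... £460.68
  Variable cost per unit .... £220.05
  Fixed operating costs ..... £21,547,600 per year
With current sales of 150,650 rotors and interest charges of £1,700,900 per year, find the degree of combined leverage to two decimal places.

Total contribution margin = 150,650 × £240.63 = £36,250,909.50.
Subtracting fixed costs: EBIT = £36,250,909.50 − £21,547,600 = £14,703,309.50. Interest = £1,700,900.00.
DOL = £36,250,909.50 ÷ £14,703,309.50 = 2.4655; DFL = £14,703,309.50 ÷ £13,002,409.50 = 1.1308.
DCL = DOL × DFL = 2.4655 × 1.1308 = 2.7880.

2.79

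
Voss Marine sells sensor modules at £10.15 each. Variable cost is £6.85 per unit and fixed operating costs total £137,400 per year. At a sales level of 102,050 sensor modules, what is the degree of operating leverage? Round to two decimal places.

1.69

Contribution at this volume is 102,050 × £3.30 = £336,765.00.
EBIT = £336,765.00 − £137,400 = £199,365.00.
So DOL = total CM / EBIT = £336,765.00 / £199,365.00 = 1.6892.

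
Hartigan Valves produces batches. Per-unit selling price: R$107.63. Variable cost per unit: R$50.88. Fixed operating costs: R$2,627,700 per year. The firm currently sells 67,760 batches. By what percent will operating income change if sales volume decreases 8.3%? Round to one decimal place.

-26.2%

Total contribution margin = 67,760 × R$56.75 = R$3,845,380.00.
Subtracting fixed costs: EBIT = R$3,845,380.00 − R$2,627,700 = R$1,217,680.00.
Degree of operating leverage = R$3,845,380.00 / R$1,217,680.00 = 3.1580.
Operating income changes by 3.1580 × -8.3% = -26.2%.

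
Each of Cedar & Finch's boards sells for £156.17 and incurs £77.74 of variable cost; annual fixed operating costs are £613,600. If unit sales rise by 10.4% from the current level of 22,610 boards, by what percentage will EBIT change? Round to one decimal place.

+15.9%

Total contribution margin = 22,610 × £78.43 = £1,773,302.30.
Operating income = contribution − fixed costs = £1,773,302.30 − £613,600 = £1,159,702.30.
So DOL = total CM / EBIT = £1,773,302.30 / £1,159,702.30 = 1.5291.
So EBIT moves 1.5291 × (+10.4%) = +15.9%.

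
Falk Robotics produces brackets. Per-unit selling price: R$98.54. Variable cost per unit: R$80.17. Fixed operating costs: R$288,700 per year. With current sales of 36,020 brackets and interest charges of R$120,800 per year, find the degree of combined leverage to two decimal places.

At 36,020 units, contribution = 36,020 × R$18.37 = R$661,687.40.
Subtracting fixed costs: EBIT = R$661,687.40 − R$288,700 = R$372,987.40. Interest = R$120,800.00, so EBIT − I = R$252,187.40.
Degree of total leverage = total CM / (EBIT − interest) = R$661,687.40 / R$252,187.40 = 2.6238.

2.62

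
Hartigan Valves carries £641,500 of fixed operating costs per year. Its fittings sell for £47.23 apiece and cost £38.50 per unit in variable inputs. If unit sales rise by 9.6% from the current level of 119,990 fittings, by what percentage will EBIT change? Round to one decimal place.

+24.8%

Contribution at this volume is 119,990 × £8.73 = £1,047,512.70.
EBIT = £1,047,512.70 − £641,500 = £406,012.70.
Degree of operating leverage = £1,047,512.70 / £406,012.70 = 2.5800.
%ΔEBIT = DOL × %ΔSales = 2.5800 × +9.6% = +24.8%.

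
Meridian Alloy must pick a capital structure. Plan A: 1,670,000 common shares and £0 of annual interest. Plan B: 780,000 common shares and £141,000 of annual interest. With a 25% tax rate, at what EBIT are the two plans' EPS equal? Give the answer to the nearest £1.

£264,573

Set EPS_A = EPS_B: (EBIT − £0)(1 − 0.25) ÷ 1,670,000 = (EBIT − £141,000)(1 − 0.25) ÷ 780,000.
Cancelling (1 − t) and cross-multiplying: 780,000·(EBIT − 0) = 1,670,000·(EBIT − 141,000).
Solving, EBIT = (141,000·1,670,000 − 0·780,000) / (1,670,000 − 780,000) = 235,470,000,000 / 890,000 = 264,573.03.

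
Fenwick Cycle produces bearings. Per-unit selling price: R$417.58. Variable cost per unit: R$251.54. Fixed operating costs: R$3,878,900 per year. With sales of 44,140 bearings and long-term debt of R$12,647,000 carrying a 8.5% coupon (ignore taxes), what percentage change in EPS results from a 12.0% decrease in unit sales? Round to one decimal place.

-37.0%

Contribution at this volume is 44,140 × R$166.04 = R$7,329,005.60.
Subtracting fixed costs: EBIT = R$7,329,005.60 − R$3,878,900 = R$3,450,105.60.
After interest of R$1,074,995.00, pre-tax earnings = R$2,375,110.60.
DCL = total CM / (EBIT − I) = R$7,329,005.60 / R$2,375,110.60 = 3.0858.
%ΔEPS = DCL × %ΔSales = 3.0858 × -12.0% = -37.0%.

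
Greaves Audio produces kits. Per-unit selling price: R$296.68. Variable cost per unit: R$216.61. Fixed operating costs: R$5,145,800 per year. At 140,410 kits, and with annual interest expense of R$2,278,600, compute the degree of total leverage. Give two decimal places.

Contribution at this volume is 140,410 × R$80.07 = R$11,242,628.70.
EBIT = R$11,242,628.70 − R$5,145,800 = R$6,096,828.70. Interest = R$2,278,600.00, so EBIT − I = R$3,818,228.70.
DCL = contribution ÷ (EBIT − I) = R$11,242,628.70 ÷ R$3,818,228.70 = 2.9445.

2.94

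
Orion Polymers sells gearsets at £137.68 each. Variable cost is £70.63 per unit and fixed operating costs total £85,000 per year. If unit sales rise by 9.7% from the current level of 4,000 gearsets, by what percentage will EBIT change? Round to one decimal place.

+14.2%

At 4,000 units, contribution = 4,000 × £67.05 = £268,200.00.
Operating income = contribution − fixed costs = £268,200.00 − £85,000 = £183,200.00.
So DOL = total CM / EBIT = £268,200.00 / £183,200.00 = 1.4640.
So EBIT moves 1.4640 × (+9.7%) = +14.2%.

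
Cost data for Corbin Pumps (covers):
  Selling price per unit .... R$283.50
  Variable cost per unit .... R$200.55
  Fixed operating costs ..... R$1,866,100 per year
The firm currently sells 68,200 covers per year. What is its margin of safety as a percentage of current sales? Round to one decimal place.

67.0%

Contribution margin per unit = R$283.50 − R$200.55 = R$82.95. Break-even units = R$1,866,100 ÷ R$82.95 = 22,496.68; break-even revenue = 22,496.68 × R$283.50 = R$6,377,810.13.
Current sales = 68,200 × R$283.50 = R$19,334,700.00.
Margin of safety = (R$19,334,700.00 − R$6,377,810.13) ÷ R$19,334,700.00 = 67.0%.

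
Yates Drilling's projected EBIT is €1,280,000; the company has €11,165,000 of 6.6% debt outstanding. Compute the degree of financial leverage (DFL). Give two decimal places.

2.36

Annual interest charges come to €736,890.00.
DFL = EBIT ÷ (EBIT − I) = €1,280,000 ÷ (€1,280,000 − €736,890.00) = €1,280,000 ÷ €543,110.00 = 2.3568.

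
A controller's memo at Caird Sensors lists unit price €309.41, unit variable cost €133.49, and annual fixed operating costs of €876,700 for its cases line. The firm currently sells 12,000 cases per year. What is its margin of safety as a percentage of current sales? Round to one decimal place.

Each unit contributes €309.41 − €133.49 = €175.92. Break-even units = €876,700 ÷ €175.92 = 4,983.52; break-even revenue = 4,983.52 × €309.41 = €1,541,949.45.
Current sales = 12,000 × €309.41 = €3,712,920.00.
Margin of safety = (€3,712,920.00 − €1,541,949.45) ÷ €3,712,920.00 = 58.5%.

58.5%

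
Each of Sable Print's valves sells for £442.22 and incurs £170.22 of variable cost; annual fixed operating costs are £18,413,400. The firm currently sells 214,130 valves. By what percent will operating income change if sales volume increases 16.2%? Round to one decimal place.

+23.7%

Total contribution margin = 214,130 × £272.00 = £58,243,360.00.
EBIT = £58,243,360.00 − £18,413,400 = £39,829,960.00.
DOL = contribution ÷ EBIT = £58,243,360.00 ÷ £39,829,960.00 = 1.4623.
Operating income changes by 1.4623 × +16.2% = +23.7%.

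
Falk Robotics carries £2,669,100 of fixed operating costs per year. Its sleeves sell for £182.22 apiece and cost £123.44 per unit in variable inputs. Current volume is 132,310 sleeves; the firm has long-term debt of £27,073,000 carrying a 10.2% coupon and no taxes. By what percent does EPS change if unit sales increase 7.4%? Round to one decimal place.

+24.5%

Contribution at this volume is 132,310 × £58.78 = £7,777,181.80.
Subtracting fixed costs: EBIT = £7,777,181.80 − £2,669,100 = £5,108,081.80.
Interest = £2,761,446.00, so EBIT − I = £2,346,635.80.
DCL = total CM / (EBIT − I) = £7,777,181.80 / £2,346,635.80 = 3.3142.
EPS therefore changes by 3.3142 × (+7.4%) = +24.5%.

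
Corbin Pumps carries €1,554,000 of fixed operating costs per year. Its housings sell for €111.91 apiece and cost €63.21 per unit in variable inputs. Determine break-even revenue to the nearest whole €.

CM per unit = €111.91 − €63.21 = €48.70; CM ratio = €48.70 / €111.91 = 0.4352.
Break-even revenue = fixed costs × price ÷ CM = €1,554,000 × €111.91 ÷ €48.70 = €3,571,009.

€3,571,009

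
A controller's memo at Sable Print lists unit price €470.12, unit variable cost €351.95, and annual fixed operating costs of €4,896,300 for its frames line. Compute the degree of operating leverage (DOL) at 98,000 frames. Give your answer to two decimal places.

1.73

Contribution at this volume is 98,000 × €118.17 = €11,580,660.00.
Subtracting fixed costs: EBIT = €11,580,660.00 − €4,896,300 = €6,684,360.00.
Degree of operating leverage = €11,580,660.00 / €6,684,360.00 = 1.7325.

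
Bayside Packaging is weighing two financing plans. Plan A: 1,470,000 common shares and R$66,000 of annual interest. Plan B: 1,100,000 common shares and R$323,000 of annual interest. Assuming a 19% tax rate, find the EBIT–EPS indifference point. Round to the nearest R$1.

R$1,087,054

At indifference, (EBIT − 66,000)(1 − t)/1,470,000 = (EBIT − 323,000)(1 − t)/1,100,000.
The (1 − t) factor cancels: (EBIT − 66,000) × 1,100,000 = (EBIT − 323,000) × 1,470,000.
Solving, EBIT = (323,000·1,470,000 − 66,000·1,100,000) / (1,470,000 − 1,100,000) = 402,210,000,000 / 370,000 = 1,087,054.05.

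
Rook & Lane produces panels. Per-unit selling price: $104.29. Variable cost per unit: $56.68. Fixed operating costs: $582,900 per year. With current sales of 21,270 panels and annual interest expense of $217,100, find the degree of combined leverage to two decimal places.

Total contribution margin = 21,270 × $47.61 = $1,012,664.70.
Subtracting fixed costs: EBIT = $1,012,664.70 − $582,900 = $429,764.70. Interest = $217,100.00, so EBIT − I = $212,664.70.
Degree of total leverage = total CM / (EBIT − interest) = $1,012,664.70 / $212,664.70 = 4.7618.

4.76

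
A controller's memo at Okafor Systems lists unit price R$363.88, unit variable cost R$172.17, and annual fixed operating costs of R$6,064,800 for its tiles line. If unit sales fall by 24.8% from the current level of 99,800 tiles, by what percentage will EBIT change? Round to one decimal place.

-36.3%

Total contribution margin = 99,800 × R$191.71 = R$19,132,658.00.
EBIT = R$19,132,658.00 − R$6,064,800 = R$13,067,858.00.
Degree of operating leverage = R$19,132,658.00 / R$13,067,858.00 = 1.4641.
Operating income changes by 1.4641 × -24.8% = -36.3%.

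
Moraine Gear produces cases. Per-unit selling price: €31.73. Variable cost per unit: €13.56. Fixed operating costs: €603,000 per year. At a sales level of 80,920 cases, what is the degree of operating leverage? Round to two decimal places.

Total contribution margin = 80,920 × €18.17 = €1,470,316.40.
Operating income = contribution − fixed costs = €1,470,316.40 − €603,000 = €867,316.40.
Degree of operating leverage = €1,470,316.40 / €867,316.40 = 1.6952.

1.70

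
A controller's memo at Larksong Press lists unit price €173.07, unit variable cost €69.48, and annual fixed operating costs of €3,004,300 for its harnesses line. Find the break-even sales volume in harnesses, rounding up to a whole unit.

29,002 harnesses

Contribution margin per unit = €173.07 − €69.48 = €103.59.
Units to break even: €3,004,300 ÷ €103.59 = 29,001.83, rounded up to 29,002.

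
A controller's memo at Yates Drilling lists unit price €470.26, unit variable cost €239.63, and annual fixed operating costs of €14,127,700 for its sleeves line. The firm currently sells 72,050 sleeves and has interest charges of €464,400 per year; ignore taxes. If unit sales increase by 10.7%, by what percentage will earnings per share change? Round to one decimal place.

+87.8%

At 72,050 units, contribution = 72,050 × €230.63 = €16,616,891.50.
Subtracting fixed costs: EBIT = €16,616,891.50 − €14,127,700 = €2,489,191.50.
Interest = €464,400.00, so EBIT − I = €2,024,791.50.
DCL = total CM / (EBIT − I) = €16,616,891.50 / €2,024,791.50 = 8.2067.
%ΔEPS = DCL × %ΔSales = 8.2067 × +10.7% = +87.8%.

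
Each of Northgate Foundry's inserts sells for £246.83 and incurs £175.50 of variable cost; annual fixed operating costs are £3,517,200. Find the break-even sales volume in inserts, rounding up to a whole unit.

Unit CM = price − variable cost = £246.83 − £175.50 = £71.33.
Break-even Q = £3,517,200 / £71.33 = 49,308.85 → 49,309 inserts.

49,309 inserts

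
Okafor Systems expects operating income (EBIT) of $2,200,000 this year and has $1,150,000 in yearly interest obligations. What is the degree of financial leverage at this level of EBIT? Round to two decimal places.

Interest = $1,150,000.00.
Degree of financial leverage = EBIT / (EBIT − interest) = $2,200,000 / $1,050,000.00 = 2.0952.

2.10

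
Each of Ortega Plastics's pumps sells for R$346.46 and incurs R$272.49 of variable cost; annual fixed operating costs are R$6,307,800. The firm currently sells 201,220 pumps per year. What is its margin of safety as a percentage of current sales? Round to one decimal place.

Unit CM = price − variable cost = R$346.46 − R$272.49 = R$73.97. Break-even units = R$6,307,800 ÷ R$73.97 = 85,275.11; break-even revenue = 85,275.11 × R$346.46 = R$29,544,415.14.
Actual sales revenue = 201,220 × R$346.46 = R$69,714,681.20.
Margin of safety = (R$69,714,681.20 − R$29,544,415.14) ÷ R$69,714,681.20 = 57.6%.

57.6%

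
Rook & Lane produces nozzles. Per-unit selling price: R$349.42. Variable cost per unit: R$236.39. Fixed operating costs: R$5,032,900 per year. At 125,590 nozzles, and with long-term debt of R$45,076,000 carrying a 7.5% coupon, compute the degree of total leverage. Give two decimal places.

Total contribution margin = 125,590 × R$113.03 = R$14,195,437.70.
Subtracting fixed costs: EBIT = R$14,195,437.70 − R$5,032,900 = R$9,162,537.70. Interest = R$3,380,700.00, so EBIT − I = R$5,781,837.70.
Degree of total leverage = total CM / (EBIT − interest) = R$14,195,437.70 / R$5,781,837.70 = 2.4552.

2.46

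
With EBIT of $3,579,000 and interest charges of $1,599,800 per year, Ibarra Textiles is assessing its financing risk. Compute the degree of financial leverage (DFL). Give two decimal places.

Interest = $1,599,800.00.
Degree of financial leverage = EBIT / (EBIT − interest) = $3,579,000 / $1,979,200.00 = 1.8083.

1.81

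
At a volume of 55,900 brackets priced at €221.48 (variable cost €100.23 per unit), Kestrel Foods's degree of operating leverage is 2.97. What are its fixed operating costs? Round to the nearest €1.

€4,495,762

Contribution at this volume is 55,900 × €121.25 = €6,777,875.00.
DOL = contribution / EBIT, so EBIT = €6,777,875.00 / 2.97 = €2,282,112.79.
And FC = contribution − EBIT = €6,777,875.00 − €2,282,112.79 = €4,495,762.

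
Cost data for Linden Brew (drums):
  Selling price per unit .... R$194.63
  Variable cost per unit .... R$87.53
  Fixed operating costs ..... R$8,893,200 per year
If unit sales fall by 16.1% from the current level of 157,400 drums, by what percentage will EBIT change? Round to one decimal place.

Contribution at this volume is 157,400 × R$107.10 = R$16,857,540.00.
EBIT = R$16,857,540.00 − R$8,893,200 = R$7,964,340.00.
So DOL = total CM / EBIT = R$16,857,540.00 / R$7,964,340.00 = 2.1166.
So EBIT moves 2.1166 × (-16.1%) = -34.1%.

-34.1%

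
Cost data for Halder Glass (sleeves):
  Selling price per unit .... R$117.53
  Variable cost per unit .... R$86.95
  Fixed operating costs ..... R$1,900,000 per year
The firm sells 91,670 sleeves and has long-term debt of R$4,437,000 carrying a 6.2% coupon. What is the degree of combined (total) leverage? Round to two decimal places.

4.46

Contribution at this volume is 91,670 × R$30.58 = R$2,803,268.60.
EBIT = R$2,803,268.60 − R$1,900,000 = R$903,268.60. Interest = R$275,094.00.
DOL = R$2,803,268.60 ÷ R$903,268.60 = 3.1035; DFL = R$903,268.60 ÷ R$628,174.60 = 1.4379.
DCL = DOL × DFL = 3.1035 × 1.4379 = 4.4625.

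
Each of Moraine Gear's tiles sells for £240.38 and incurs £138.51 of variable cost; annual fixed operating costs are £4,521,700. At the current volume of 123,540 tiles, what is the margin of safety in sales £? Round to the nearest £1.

£19,026,807

Contribution margin per unit = £240.38 − £138.51 = £101.87. Break-even units = £4,521,700 ÷ £101.87 = 44,386.96; break-even revenue = 44,386.96 × £240.38 = £10,669,738.35.
Current sales = 123,540 × £240.38 = £29,696,545.20.
Margin of safety = £29,696,545.20 − £10,669,738.35 = £19,026,807.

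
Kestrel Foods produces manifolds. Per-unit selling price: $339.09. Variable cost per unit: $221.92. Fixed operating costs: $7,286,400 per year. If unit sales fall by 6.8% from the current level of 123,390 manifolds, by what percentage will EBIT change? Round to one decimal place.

Total contribution margin = 123,390 × $117.17 = $14,457,606.30.
Operating income = contribution − fixed costs = $14,457,606.30 − $7,286,400 = $7,171,206.30.
DOL = contribution ÷ EBIT = $14,457,606.30 ÷ $7,171,206.30 = 2.0161.
%ΔEBIT = DOL × %ΔSales = 2.0161 × -6.8% = -13.7%.

-13.7%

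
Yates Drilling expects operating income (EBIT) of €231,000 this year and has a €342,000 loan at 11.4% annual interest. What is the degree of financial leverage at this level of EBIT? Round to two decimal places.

1.20

Interest = €38,988.00.
DFL = EBIT ÷ (EBIT − I) = €231,000 ÷ (€231,000 − €38,988.00) = €231,000 ÷ €192,012.00 = 1.2030.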